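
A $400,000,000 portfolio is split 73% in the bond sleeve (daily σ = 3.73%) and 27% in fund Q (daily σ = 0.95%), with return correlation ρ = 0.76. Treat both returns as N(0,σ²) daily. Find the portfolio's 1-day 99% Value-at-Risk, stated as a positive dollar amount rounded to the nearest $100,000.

σ_p² = 0.73²·3.73² + 0.27²·0.95² + 2·0.76·0.73·0.27·3.73·0.95 = 8.5416 (%²).
σ_p = √8.5416 = 2.923%.
At 99%, z = 2.326.
VaR = 2.326 × 2.923% = 6.799%; on $400,000,000 that is $27,196,000.

$27,200,000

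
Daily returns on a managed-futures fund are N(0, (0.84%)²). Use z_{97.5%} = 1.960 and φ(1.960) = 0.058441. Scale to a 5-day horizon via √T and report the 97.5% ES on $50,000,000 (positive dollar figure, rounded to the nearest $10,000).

σ_{5d} = 0.84% × √5 = 1.878%.
ES multiplier = φ(z)/(1−α) = 0.058441/0.025 = 2.338.
ES = 1.878% × 2.338 = 4.391%; on $50,000,000: $2,195,500.

$2,200,000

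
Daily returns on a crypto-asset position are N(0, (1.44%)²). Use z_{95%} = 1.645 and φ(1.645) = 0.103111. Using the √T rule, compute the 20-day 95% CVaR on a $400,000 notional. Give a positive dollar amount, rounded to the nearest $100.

σ_{20d} = 1.44% × √20 = 6.440%.
ES multiplier = φ(z)/(1−α) = 0.103111/0.05 = 2.062.
ES = 6.440% × 2.062 = 13.279%; on $400,000: $53,116.

$53,100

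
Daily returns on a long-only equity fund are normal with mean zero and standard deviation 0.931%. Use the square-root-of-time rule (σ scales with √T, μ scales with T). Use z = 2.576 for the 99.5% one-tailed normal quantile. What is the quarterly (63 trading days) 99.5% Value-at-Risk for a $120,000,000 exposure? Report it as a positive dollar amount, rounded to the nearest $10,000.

$22,840,000

σ_{63d} = 0.931% × √63 = 7.390%.
VaR = 2.576 × 7.390% = 19.037%.
On $120,000,000: 0.19037 × $120,000,000 = $22,844,400.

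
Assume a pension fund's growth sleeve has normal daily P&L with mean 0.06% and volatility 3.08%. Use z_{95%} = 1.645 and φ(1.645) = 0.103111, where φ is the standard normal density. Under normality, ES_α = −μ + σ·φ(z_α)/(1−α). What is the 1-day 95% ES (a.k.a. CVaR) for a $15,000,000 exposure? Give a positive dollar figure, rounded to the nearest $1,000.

Tail multiplier: φ(z)/(1−α) = 0.103111 / 0.05 = 2.062.
ES = −(0.06%) + 3.08% × 2.062 = 6.291%.
On $15,000,000: 0.06291 × $15,000,000 = $943,650.

$944,000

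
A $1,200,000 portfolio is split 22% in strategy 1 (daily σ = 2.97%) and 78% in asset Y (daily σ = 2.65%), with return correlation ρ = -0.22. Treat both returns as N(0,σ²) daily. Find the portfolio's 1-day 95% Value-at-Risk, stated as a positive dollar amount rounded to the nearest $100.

σ_p² = 0.22²·2.97² + 0.78²·2.65² + 2·-0.22·0.22·0.78·2.97·2.65 = 4.1052 (%²).
σ_p = √4.1052 = 2.026%.
At 95%, z = 1.645.
VaR = 1.645 × 2.026% = 3.333%; on $1,200,000 that is $39,996.

$40,000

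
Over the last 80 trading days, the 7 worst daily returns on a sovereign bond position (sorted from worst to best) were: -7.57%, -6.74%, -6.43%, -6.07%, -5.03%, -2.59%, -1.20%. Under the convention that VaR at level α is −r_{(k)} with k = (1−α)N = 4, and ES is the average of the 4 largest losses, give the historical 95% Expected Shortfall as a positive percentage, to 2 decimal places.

The 4 worst returns sum to -26.81%.
ES = −(-26.81%) / 4 = 6.7025% ≈ 6.70%.

6.70%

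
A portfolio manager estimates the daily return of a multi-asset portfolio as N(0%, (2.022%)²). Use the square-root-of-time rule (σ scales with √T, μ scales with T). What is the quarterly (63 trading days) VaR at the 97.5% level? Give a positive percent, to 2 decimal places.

31.46%

At 97.5%, z = 1.960.
σ_{63d} = 2.022% × √63 = 16.049%.
VaR = 1.960 × 16.049% = 31.456%.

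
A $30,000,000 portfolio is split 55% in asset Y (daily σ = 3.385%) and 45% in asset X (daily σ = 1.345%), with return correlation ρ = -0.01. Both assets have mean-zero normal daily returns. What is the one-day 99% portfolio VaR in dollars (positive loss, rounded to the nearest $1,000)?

$1,362,000

σ_p² = 0.55²·3.385² + 0.45²·1.345² + 2·-0.01·0.55·0.45·3.385·1.345 = 3.8099 (%²).
σ_p = √3.8099 = 1.952%.
At 99%, z = 2.326.
VaR = 2.326 × 1.952% = 4.540%; on $30,000,000 that is $1,362,000.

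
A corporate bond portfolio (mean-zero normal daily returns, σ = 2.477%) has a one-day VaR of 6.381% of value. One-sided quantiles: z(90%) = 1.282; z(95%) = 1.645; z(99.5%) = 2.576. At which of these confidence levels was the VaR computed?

99.5%

Implied z = VaR/σ = 6.381 / 2.477 = 2.576.
This matches z(99.5%) = 2.576.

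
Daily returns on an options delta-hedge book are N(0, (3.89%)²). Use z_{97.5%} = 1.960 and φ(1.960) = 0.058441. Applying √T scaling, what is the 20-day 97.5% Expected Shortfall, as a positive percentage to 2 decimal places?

40.67%

σ_{20d} = 3.89% × √20 = 17.397%.
ES multiplier = φ(z)/(1−α) = 0.058441/0.025 = 2.338.
ES = 17.397% × 2.338 = 40.674%.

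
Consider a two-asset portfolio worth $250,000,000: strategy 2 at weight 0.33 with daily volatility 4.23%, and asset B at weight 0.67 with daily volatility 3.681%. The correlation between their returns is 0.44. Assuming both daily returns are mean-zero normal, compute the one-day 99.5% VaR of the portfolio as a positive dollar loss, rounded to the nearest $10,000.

$21,420,000

σ_p² = 0.33²·4.23² + 0.67²·3.681² + 2·0.44·0.33·0.67·4.23·3.681 = 11.0606 (%²).
σ_p = √11.0606 = 3.326%.
At 99.5%, z = 2.576.
VaR = 2.576 × 3.326% = 8.568%; on $250,000,000 that is $21,420,000.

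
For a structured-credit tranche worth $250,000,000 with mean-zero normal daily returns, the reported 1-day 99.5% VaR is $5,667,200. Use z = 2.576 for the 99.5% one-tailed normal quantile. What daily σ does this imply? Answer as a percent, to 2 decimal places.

0.88%

VaR as a fraction: $5,667,200 / $250,000,000 = 2.267%.
σ = VaR / z = 2.267% / 2.576 = 0.880%.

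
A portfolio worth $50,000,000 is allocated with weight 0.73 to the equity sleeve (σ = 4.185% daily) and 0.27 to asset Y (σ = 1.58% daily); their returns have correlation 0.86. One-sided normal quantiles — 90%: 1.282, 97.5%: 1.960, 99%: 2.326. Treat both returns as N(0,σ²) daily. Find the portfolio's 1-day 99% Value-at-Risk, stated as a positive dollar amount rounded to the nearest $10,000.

σ_p² = 0.73²·4.185² + 0.27²·1.58² + 2·0.86·0.73·0.27·4.185·1.58 = 11.7570 (%²).
σ_p = √11.7570 = 3.429%.
VaR = 2.326 × 3.429% = 7.976%; on $50,000,000 that is $3,988,000.

$3,990,000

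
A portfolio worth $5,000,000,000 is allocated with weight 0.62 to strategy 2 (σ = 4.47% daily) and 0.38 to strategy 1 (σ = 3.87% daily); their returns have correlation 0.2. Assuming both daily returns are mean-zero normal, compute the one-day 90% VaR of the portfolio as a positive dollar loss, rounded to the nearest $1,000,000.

$217,000,000

σ_p² = 0.62²·4.47² + 0.38²·3.87² + 2·0.2·0.62·0.38·4.47·3.87 = 11.4736 (%²).
σ_p = √11.4736 = 3.387%.
At 90%, z = 1.282.
VaR = 1.282 × 3.387% = 4.342%; on $5,000,000,000 that is $217,100,000.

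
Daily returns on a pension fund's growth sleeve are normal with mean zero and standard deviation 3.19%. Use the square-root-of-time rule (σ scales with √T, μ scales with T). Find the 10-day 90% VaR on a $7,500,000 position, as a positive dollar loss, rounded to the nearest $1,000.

At 90%, z = 1.282.
σ_{10d} = 3.19% × √10 = 10.088%.
VaR = 1.282 × 10.088% = 12.933%.
On $7,500,000: 0.12933 × $7,500,000 = $969,975.

$970,000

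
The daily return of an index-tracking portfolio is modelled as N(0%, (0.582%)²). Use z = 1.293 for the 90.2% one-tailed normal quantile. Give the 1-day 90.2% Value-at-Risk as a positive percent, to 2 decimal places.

VaR = z·σ = 1.293 × 0.582% = 0.753%.

0.75%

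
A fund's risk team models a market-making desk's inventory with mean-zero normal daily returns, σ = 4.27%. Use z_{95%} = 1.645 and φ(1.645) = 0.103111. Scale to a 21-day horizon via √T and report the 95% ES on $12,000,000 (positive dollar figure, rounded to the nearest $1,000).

σ_{21d} = 4.27% × √21 = 19.568%.
ES multiplier = φ(z)/(1−α) = 0.103111/0.05 = 2.062.
ES = 19.568% × 2.062 = 40.349%; on $12,000,000: $4,841,880.

$4,842,000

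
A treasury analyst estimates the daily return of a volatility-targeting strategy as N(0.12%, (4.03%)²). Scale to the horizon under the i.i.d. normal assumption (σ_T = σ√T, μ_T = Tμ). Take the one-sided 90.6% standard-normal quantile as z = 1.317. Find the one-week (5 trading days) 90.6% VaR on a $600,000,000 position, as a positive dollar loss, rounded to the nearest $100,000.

$67,600,000

σ_{5d} = 4.03% × √5 = 9.011%; μ_{5d} = 5 × 0.12% = 0.600%.
VaR = −(0.600%) + 1.317 × 9.011% = 11.267%.
On $600,000,000: 0.11267 × $600,000,000 = $67,602,000.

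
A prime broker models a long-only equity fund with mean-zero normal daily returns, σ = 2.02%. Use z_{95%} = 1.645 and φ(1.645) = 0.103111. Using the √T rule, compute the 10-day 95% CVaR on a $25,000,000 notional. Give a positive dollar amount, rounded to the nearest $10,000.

σ_{10d} = 2.02% × √10 = 6.388%.
ES multiplier = φ(z)/(1−α) = 0.103111/0.05 = 2.062.
ES = 6.388% × 2.062 = 13.172%; on $25,000,000: $3,293,000.

$3,290,000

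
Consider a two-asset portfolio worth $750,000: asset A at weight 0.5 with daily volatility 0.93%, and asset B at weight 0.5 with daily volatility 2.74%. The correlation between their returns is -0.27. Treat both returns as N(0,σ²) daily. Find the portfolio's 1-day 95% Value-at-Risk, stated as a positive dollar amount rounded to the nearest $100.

$16,300

σ_p² = 0.5²·0.93² + 0.5²·2.74² + 2·-0.27·0.5·0.5·0.93·2.74 = 1.7491 (%²).
σ_p = √1.7491 = 1.323%.
At 95%, z = 1.645.
VaR = 1.645 × 1.323% = 2.176%; on $750,000 that is $16,320.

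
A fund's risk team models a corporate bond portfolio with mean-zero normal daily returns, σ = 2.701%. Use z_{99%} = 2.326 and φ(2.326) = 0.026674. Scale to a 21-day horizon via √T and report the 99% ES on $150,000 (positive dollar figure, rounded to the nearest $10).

$49,520

σ_{21d} = 2.701% × √21 = 12.378%.
ES multiplier = φ(z)/(1−α) = 0.026674/0.01 = 2.667.
ES = 12.378% × 2.667 = 33.012%; on $150,000: $49,518.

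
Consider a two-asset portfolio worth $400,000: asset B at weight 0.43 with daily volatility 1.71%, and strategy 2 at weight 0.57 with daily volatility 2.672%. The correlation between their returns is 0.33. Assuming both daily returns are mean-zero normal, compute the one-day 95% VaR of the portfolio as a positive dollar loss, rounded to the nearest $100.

$12,500

σ_p² = 0.43²·1.71² + 0.57²·2.672² + 2·0.33·0.43·0.57·1.71·2.672 = 3.5994 (%²).
σ_p = √3.5994 = 1.897%.
At 95%, z = 1.645.
VaR = 1.645 × 1.897% = 3.121%; on $400,000 that is $12,484.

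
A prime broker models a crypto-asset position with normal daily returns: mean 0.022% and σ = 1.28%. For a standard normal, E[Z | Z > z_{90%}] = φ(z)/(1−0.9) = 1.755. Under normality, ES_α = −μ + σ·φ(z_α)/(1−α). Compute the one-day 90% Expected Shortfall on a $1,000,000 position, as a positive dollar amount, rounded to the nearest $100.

$22,200

ES = −(0.022%) + 1.28% × 1.755 = 2.224%.
On $1,000,000: 0.02224 × $1,000,000 = $22,240.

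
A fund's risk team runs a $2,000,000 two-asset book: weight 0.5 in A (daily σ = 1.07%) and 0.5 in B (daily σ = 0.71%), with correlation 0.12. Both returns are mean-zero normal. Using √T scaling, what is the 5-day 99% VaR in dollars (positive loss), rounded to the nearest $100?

σ_p = √(0.5²·1.07² + 0.5²·0.71² + 2·0.12·0.5·0.5·1.07·0.71) = 0.677%.
σ_{5d} = 0.677% × √5 = 1.514%.
z(99%) = 2.326.
VaR = 2.326 × 1.514% = 3.522%; on $2,000,000 that is $70,440.

$70,400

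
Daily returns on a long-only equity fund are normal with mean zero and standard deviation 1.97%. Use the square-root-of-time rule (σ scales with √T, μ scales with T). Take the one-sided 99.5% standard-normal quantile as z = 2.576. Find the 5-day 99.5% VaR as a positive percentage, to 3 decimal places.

σ_{5d} = 1.97% × √5 = 4.405%.
VaR = 2.576 × 4.405% = 11.347%.

11.347%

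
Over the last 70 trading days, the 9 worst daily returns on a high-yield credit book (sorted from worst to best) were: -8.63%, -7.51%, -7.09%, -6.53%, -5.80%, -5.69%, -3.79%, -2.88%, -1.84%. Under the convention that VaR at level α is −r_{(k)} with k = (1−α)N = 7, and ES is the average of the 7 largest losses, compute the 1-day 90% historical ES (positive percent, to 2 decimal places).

The 7 worst returns sum to -45.04%.
ES = −(-45.04%) / 7 = 6.4342…% ≈ 6.43%.

6.43%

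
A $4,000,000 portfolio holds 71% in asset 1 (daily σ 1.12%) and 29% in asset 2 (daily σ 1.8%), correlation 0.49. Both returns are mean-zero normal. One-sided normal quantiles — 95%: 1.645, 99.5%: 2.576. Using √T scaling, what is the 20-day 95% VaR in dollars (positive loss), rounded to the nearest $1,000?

$337,000

σ_p = √(0.71²·1.12² + 0.29²·1.8² + 2·0.49·0.71·0.29·1.12·1.8) = 1.145%.
σ_{20d} = 1.145% × √20 = 5.121%.
VaR = 1.645 × 5.121% = 8.424%; on $4,000,000 that is $336,960.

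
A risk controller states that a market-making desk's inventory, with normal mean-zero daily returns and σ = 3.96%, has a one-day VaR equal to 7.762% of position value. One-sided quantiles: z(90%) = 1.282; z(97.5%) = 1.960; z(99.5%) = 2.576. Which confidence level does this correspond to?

97.5%

Implied z = VaR/σ = 7.762 / 3.96 = 1.960.
This matches z(97.5%) = 1.960.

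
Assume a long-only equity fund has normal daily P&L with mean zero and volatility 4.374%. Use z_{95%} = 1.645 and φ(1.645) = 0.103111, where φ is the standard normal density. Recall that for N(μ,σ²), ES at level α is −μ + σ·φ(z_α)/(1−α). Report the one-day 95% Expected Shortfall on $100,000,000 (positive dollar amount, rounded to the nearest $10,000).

Tail multiplier: φ(z)/(1−α) = 0.103111 / 0.05 = 2.062.
ES = 4.374% × 2.062 = 9.019%.
On $100,000,000: 0.09019 × $100,000,000 = $9,019,000.

$9,020,000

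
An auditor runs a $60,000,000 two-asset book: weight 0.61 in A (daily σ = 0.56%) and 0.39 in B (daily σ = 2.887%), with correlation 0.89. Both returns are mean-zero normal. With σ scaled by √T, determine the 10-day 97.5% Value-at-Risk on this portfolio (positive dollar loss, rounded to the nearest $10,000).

$5,350,000

σ_p = √(0.61²·0.56² + 0.39²·2.887² + 2·0.89·0.61·0.39·0.56·2.887) = 1.438%.
σ_{10d} = 1.438% × √10 = 4.547%.
z(97.5%) = 1.960.
VaR = 1.960 × 4.547% = 8.912%; on $60,000,000 that is $5,347,200.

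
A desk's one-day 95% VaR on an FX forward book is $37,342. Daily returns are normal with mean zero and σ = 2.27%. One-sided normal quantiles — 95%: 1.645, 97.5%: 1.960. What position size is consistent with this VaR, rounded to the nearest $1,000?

$1,000,000

VaR as a fraction of value: z·σ = 1.645 × 2.27% = 3.73415%.
Position = $37,342 / 0.0373415 = $1,000,013.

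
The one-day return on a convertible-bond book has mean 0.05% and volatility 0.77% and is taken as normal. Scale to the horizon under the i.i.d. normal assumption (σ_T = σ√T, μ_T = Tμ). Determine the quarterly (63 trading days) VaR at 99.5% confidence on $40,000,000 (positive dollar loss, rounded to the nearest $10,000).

$5,040,000

At 99.5%, z = 2.576.
σ_{63d} = 0.77% × √63 = 6.112%; μ_{63d} = 63 × 0.05% = 3.150%.
VaR = −(3.150%) + 2.576 × 6.112% = 12.595%.
On $40,000,000: 0.12595 × $40,000,000 = $5,038,000.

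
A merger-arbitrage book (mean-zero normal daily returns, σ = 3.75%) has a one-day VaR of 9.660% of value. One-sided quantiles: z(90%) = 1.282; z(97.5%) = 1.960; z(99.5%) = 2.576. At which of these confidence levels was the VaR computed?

99.5%

Implied z = VaR/σ = 9.660 / 3.75 = 2.576.
This matches z(99.5%) = 2.576.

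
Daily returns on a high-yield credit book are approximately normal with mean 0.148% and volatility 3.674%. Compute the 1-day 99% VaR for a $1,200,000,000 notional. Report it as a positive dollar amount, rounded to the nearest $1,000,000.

At 99% one-sided, z = 2.326.
VaR = −μ + z·σ = −(0.148%) + 2.326 × 3.674% = 8.398%.
On $1,200,000,000: 0.08398 × $1,200,000,000 = $100,776,000.

$101,000,000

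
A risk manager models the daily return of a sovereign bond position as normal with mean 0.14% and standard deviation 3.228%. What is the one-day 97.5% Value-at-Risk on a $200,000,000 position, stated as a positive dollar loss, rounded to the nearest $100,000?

$12,400,000

At 97.5% one-sided, z = 1.960.
VaR = −μ + z·σ = −(0.14%) + 1.960 × 3.228% = 6.187%.
On $200,000,000: 0.06187 × $200,000,000 = $12,374,000.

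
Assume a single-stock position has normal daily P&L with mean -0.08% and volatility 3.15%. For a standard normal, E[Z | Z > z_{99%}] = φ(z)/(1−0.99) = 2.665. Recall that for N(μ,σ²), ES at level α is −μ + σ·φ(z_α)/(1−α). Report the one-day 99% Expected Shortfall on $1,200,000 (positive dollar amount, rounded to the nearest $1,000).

ES = −(-0.08%) + 3.15% × 2.665 = 8.475%.
On $1,200,000: 0.08475 × $1,200,000 = $101,700.

$102,000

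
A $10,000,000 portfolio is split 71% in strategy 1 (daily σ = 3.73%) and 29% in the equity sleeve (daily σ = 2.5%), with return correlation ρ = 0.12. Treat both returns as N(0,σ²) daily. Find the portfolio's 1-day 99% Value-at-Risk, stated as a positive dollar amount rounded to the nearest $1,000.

σ_p² = 0.71²·3.73² + 0.29²·2.5² + 2·0.12·0.71·0.29·3.73·2.5 = 7.9999 (%²).
σ_p = √7.9999 = 2.828%.
At 99%, z = 2.326.
VaR = 2.326 × 2.828% = 6.578%; on $10,000,000 that is $657,800.

$658,000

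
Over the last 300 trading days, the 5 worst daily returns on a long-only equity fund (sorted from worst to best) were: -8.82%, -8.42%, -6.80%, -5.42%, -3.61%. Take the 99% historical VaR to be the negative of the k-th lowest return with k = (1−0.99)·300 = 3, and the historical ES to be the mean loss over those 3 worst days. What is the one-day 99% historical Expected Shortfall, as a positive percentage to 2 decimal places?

8.01%

The 3 worst returns sum to -24.04%.
ES = −(-24.04%) / 3 = 8.0133…% ≈ 8.01%.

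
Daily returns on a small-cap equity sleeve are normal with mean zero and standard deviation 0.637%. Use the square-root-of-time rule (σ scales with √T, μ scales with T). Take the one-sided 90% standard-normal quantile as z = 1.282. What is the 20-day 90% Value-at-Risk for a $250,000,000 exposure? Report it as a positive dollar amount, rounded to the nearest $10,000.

$9,130,000

σ_{20d} = 0.637% × √20 = 2.849%.
VaR = 1.282 × 2.849% = 3.652%.
On $250,000,000: 0.03652 × $250,000,000 = $9,130,000.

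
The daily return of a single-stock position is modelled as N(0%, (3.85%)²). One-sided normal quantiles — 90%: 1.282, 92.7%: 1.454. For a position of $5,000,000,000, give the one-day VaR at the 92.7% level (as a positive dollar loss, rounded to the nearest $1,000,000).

$280,000,000

VaR = z·σ = 1.454 × 3.85% = 5.598%.
On $5,000,000,000: 0.05598 × $5,000,000,000 = $279,900,000.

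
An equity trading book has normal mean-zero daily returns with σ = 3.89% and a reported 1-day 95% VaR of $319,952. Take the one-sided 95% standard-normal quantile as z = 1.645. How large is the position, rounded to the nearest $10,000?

$5,000,000

VaR as a fraction of value: z·σ = 1.645 × 3.89% = 6.39905%.
Position = $319,952 / 0.0639905 = $4,999,992.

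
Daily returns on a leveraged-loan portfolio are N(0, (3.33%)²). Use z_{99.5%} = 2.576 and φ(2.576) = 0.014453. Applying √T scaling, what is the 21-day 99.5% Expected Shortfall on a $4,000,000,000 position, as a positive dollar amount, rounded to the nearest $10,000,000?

$1,760,000,000

σ_{21d} = 3.33% × √21 = 15.260%.
ES multiplier = φ(z)/(1−α) = 0.014453/0.005 = 2.891.
ES = 15.260% × 2.891 = 44.117%; on $4,000,000,000: $1,764,680,000.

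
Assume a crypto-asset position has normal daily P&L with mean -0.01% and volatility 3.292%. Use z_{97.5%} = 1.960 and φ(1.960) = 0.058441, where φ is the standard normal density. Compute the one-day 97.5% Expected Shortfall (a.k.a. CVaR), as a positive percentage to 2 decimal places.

7.71%

Tail multiplier: φ(z)/(1−α) = 0.058441 / 0.025 = 2.338.
ES = −(-0.01%) + 3.292% × 2.338 = 7.707%.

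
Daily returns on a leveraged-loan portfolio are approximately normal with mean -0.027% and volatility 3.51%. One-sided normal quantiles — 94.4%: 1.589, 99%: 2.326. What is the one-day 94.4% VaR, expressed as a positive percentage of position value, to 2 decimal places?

VaR = −μ + z·σ = −(-0.027%) + 1.589 × 3.51% = 5.604%.

5.60%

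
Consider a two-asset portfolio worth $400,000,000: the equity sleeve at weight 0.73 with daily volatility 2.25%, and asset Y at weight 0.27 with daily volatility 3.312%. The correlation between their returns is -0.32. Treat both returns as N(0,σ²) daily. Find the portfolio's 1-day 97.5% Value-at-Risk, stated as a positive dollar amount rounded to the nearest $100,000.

σ_p² = 0.73²·2.25² + 0.27²·3.312² + 2·-0.32·0.73·0.27·2.25·3.312 = 2.5574 (%²).
σ_p = √2.5574 = 1.599%.
At 97.5%, z = 1.960.
VaR = 1.960 × 1.599% = 3.134%; on $400,000,000 that is $12,536,000.

$12,500,000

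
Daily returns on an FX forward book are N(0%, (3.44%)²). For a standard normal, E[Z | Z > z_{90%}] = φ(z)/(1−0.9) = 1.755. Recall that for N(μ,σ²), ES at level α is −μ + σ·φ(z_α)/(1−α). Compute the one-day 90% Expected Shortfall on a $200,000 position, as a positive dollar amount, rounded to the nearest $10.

ES = 3.44% × 1.755 = 6.037%.
On $200,000: 0.06037 × $200,000 = $12,074.

$12,070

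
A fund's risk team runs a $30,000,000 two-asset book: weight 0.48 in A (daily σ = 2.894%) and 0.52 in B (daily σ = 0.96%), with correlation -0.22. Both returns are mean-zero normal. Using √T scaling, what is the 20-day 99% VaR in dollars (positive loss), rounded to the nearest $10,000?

$4,270,000

σ_p = √(0.48²·2.894² + 0.52²·0.96² + 2·-0.22·0.48·0.52·2.894·0.96) = 1.369%.
σ_{20d} = 1.369% × √20 = 6.122%.
z(99%) = 2.326.
VaR = 2.326 × 6.122% = 14.240%; on $30,000,000 that is $4,272,000.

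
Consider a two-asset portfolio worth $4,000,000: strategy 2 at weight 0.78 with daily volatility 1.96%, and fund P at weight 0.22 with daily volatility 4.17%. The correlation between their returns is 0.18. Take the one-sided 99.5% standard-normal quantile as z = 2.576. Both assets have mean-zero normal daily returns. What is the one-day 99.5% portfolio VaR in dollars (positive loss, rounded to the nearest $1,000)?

σ_p² = 0.78²·1.96² + 0.22²·4.17² + 2·0.18·0.78·0.22·1.96·4.17 = 3.6838 (%²).
σ_p = √3.6838 = 1.919%.
VaR = 2.576 × 1.919% = 4.943%; on $4,000,000 that is $197,720.

$198,000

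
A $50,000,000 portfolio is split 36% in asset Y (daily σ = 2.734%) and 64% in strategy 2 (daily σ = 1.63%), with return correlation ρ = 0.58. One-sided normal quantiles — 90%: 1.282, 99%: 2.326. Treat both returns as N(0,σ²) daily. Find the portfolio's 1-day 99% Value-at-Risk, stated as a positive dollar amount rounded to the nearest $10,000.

σ_p² = 0.36²·2.734² + 0.64²·1.63² + 2·0.58·0.36·0.64·2.734·1.63 = 3.2480 (%²).
σ_p = √3.2480 = 1.802%.
VaR = 2.326 × 1.802% = 4.191%; on $50,000,000 that is $2,095,500.

$2,100,000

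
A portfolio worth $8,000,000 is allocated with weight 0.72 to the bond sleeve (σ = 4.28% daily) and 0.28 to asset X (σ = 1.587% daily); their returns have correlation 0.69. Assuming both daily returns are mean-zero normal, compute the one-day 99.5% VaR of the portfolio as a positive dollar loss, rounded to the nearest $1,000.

$701,000

σ_p² = 0.72²·4.28² + 0.28²·1.587² + 2·0.69·0.72·0.28·4.28·1.587 = 11.5834 (%²).
σ_p = √11.5834 = 3.403%.
At 99.5%, z = 2.576.
VaR = 2.576 × 3.403% = 8.766%; on $8,000,000 that is $701,280.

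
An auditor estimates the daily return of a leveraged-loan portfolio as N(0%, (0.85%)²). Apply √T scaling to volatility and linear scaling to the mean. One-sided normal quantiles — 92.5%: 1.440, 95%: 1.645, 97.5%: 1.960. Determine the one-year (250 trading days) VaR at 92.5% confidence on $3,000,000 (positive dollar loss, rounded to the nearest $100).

$580,600

σ_{250d} = 0.85% × √250 = 13.440%.
VaR = 1.440 × 13.440% = 19.354%.
On $3,000,000: 0.19354 × $3,000,000 = $580,620.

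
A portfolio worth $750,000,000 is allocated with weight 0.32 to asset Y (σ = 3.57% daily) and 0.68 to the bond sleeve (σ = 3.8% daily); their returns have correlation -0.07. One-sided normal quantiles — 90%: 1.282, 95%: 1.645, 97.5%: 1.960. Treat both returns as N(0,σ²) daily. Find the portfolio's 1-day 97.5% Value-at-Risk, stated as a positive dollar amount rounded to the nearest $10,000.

$40,440,000

σ_p² = 0.32²·3.57² + 0.68²·3.8² + 2·-0.07·0.32·0.68·3.57·3.8 = 7.5689 (%²).
σ_p = √7.5689 = 2.751%.
VaR = 1.960 × 2.751% = 5.392%; on $750,000,000 that is $40,440,000.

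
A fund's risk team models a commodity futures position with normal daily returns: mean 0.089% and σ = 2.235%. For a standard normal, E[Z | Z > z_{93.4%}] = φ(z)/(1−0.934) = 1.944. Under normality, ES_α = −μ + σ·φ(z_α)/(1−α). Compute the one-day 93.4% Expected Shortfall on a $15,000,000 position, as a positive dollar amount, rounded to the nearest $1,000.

$638,000

ES = −(0.089%) + 2.235% × 1.944 = 4.256%.
On $15,000,000: 0.04256 × $15,000,000 = $638,400.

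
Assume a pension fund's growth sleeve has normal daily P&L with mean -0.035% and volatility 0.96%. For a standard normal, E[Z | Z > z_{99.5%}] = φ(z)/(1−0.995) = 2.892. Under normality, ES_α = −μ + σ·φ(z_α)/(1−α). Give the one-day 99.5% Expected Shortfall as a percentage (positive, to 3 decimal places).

ES = −(-0.035%) + 0.96% × 2.892 = 2.811%.

2.811%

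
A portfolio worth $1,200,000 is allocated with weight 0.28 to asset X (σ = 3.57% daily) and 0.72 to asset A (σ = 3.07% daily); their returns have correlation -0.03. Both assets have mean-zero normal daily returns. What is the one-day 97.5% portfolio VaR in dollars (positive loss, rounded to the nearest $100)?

$56,400

σ_p² = 0.28²·3.57² + 0.72²·3.07² + 2·-0.03·0.28·0.72·3.57·3.07 = 5.7525 (%²).
σ_p = √5.7525 = 2.398%.
At 97.5%, z = 1.960.
VaR = 1.960 × 2.398% = 4.700%; on $1,200,000 that is $56,400.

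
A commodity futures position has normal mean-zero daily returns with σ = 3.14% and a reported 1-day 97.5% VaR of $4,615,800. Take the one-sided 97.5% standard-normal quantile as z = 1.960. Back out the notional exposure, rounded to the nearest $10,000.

VaR as a fraction of value: z·σ = 1.960 × 3.14% = 6.1544%.
Position = $4,615,800 / 0.061544 = $75,000,000.

$75,000,000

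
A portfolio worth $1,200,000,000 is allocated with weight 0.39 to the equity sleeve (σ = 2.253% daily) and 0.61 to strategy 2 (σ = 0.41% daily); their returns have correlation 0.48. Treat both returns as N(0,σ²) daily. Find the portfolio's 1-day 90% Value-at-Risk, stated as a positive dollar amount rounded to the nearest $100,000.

$15,700,000

σ_p² = 0.39²·2.253² + 0.61²·0.41² + 2·0.48·0.39·0.61·2.253·0.41 = 1.0456 (%²).
σ_p = √1.0456 = 1.023%.
At 90%, z = 1.282.
VaR = 1.282 × 1.023% = 1.311%; on $1,200,000,000 that is $15,732,000.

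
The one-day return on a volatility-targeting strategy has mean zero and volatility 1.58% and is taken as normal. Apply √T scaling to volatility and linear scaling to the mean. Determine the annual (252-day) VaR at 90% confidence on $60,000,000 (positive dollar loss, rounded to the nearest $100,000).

At 90%, z = 1.282.
σ_{252d} = 1.58% × √252 = 25.082%.
VaR = 1.282 × 25.082% = 32.155%.
On $60,000,000: 0.32155 × $60,000,000 = $19,293,000.

$19,300,000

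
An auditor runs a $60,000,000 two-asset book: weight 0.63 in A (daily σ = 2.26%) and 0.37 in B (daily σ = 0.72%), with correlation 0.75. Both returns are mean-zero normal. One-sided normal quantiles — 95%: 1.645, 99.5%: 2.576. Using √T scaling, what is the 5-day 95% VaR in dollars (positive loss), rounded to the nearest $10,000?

σ_p = √(0.63²·2.26² + 0.37²·0.72² + 2·0.75·0.63·0.37·2.26·0.72) = 1.633%.
σ_{5d} = 1.633% × √5 = 3.651%.
VaR = 1.645 × 3.651% = 6.006%; on $60,000,000 that is $3,603,600.

$3,600,000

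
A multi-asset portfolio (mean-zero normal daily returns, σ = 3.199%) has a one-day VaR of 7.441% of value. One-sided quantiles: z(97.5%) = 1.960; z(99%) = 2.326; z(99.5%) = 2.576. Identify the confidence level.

99%

Implied z = VaR/σ = 7.441 / 3.199 = 2.326.
This matches z(99%) = 2.326.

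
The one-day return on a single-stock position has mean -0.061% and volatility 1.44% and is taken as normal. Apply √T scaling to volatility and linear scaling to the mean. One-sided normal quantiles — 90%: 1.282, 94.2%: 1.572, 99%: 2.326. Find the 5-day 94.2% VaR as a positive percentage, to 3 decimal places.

5.367%

σ_{5d} = 1.44% × √5 = 3.220%; μ_{5d} = 5 × -0.061% = -0.305%.
VaR = −(-0.305%) + 1.572 × 3.220% = 5.367%.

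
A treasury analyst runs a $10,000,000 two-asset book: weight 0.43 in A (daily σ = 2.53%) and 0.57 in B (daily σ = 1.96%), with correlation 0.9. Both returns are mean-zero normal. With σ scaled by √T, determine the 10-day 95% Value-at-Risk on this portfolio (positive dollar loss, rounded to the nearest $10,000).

$1,120,000

σ_p = √(0.43²·2.53² + 0.57²·1.96² + 2·0.9·0.43·0.57·2.53·1.96) = 2.149%.
σ_{10d} = 2.149% × √10 = 6.796%.
z(95%) = 1.645.
VaR = 1.645 × 6.796% = 11.179%; on $10,000,000 that is $1,117,900.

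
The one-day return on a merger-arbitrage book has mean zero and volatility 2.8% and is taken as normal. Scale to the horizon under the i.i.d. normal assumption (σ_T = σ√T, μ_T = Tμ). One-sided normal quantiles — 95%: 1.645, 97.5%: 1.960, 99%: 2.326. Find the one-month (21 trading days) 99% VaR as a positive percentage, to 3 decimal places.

29.845%

σ_{21d} = 2.8% × √21 = 12.831%.
VaR = 2.326 × 12.831% = 29.845%.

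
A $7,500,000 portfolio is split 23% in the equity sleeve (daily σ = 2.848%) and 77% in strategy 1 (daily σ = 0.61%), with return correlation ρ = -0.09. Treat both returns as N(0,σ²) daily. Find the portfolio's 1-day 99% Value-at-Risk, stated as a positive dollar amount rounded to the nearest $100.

$134,500

σ_p² = 0.23²·2.848² + 0.77²·0.61² + 2·-0.09·0.23·0.77·2.848·0.61 = 0.5943 (%²).
σ_p = √0.5943 = 0.771%.
At 99%, z = 2.326.
VaR = 2.326 × 0.771% = 1.793%; on $7,500,000 that is $134,475.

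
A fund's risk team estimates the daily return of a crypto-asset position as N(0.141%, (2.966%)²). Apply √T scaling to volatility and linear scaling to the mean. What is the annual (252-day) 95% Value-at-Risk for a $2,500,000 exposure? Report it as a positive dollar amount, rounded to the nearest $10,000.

At 95%, z = 1.645.
σ_{252d} = 2.966% × √252 = 47.084%; μ_{252d} = 252 × 0.141% = 35.532%.
VaR = −(35.532%) + 1.645 × 47.084% = 41.921%.
On $2,500,000: 0.41921 × $2,500,000 = $1,048,025.

$1,050,000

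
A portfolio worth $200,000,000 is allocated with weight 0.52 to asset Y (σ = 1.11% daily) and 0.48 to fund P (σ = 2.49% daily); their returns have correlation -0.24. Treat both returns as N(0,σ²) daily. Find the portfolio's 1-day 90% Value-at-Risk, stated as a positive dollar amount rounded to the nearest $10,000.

σ_p² = 0.52²·1.11² + 0.48²·2.49² + 2·-0.24·0.52·0.48·1.11·2.49 = 1.4305 (%²).
σ_p = √1.4305 = 1.196%.
At 90%, z = 1.282.
VaR = 1.282 × 1.196% = 1.533%; on $200,000,000 that is $3,066,000.

$3,070,000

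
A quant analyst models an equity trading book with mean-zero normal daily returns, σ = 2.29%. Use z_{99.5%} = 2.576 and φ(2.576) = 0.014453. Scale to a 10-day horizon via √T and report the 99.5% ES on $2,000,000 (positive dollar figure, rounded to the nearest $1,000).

σ_{10d} = 2.29% × √10 = 7.242%.
ES multiplier = φ(z)/(1−α) = 0.014453/0.005 = 2.891.
ES = 7.242% × 2.891 = 20.937%; on $2,000,000: $418,740.

$419,000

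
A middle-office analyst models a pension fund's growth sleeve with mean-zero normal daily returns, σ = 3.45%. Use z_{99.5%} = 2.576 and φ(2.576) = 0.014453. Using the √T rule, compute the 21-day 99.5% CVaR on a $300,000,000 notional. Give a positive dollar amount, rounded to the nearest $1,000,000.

$137,000,000

σ_{21d} = 3.45% × √21 = 15.810%.
ES multiplier = φ(z)/(1−α) = 0.014453/0.005 = 2.891.
ES = 15.810% × 2.891 = 45.707%; on $300,000,000: $137,121,000.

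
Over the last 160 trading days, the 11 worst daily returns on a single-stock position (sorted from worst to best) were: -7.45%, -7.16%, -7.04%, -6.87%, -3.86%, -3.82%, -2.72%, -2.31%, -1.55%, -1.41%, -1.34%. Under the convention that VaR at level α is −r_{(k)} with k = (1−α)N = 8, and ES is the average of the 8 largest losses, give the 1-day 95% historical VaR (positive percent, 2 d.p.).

k = 8; the 8th lowest return is -2.31%, so VaR = 2.31%.

2.31%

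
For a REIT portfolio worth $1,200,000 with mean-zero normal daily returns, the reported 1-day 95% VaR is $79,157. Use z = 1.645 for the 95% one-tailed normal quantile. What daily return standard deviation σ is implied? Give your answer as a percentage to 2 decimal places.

VaR as a fraction: $79,157 / $1,200,000 = 6.596%.
σ = VaR / z = 6.596% / 1.645 = 4.010%.

4.01%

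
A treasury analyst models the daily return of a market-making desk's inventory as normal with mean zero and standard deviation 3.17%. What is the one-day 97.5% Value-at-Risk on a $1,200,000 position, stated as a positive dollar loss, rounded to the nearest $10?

$74,560

At 97.5% one-sided, z = 1.960.
VaR = z·σ = 1.960 × 3.17% = 6.213%.
On $1,200,000: 0.06213 × $1,200,000 = $74,556.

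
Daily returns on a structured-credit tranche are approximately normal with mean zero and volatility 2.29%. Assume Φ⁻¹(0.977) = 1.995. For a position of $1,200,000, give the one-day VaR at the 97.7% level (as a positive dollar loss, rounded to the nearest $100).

$54,800

VaR = z·σ = 1.995 × 2.29% = 4.569%.
On $1,200,000: 0.04569 × $1,200,000 = $54,828.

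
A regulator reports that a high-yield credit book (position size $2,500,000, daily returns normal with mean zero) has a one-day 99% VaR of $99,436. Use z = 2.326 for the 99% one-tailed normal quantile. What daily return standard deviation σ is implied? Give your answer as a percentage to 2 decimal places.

VaR as a fraction: $99,436 / $2,500,000 = 3.977%.
σ = VaR / z = 3.977% / 2.326 = 1.710%.

1.71%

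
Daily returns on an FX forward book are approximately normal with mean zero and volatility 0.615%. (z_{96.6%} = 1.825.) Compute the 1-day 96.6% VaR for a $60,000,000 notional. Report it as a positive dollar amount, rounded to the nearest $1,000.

$673,000

VaR = z·σ = 1.825 × 0.615% = 1.122%.
On $60,000,000: 0.01122 × $60,000,000 = $673,200.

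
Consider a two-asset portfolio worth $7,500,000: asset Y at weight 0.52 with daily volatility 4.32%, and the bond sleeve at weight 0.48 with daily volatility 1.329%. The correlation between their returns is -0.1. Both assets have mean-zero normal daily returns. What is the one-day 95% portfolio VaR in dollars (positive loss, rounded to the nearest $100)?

σ_p² = 0.52²·4.32² + 0.48²·1.329² + 2·-0.1·0.52·0.48·4.32·1.329 = 5.1667 (%²).
σ_p = √5.1667 = 2.273%.
At 95%, z = 1.645.
VaR = 1.645 × 2.273% = 3.739%; on $7,500,000 that is $280,425.

$280,400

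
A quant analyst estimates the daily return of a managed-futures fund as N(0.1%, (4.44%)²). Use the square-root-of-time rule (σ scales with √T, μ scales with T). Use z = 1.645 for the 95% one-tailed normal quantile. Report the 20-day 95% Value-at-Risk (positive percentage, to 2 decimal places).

σ_{20d} = 4.44% × √20 = 19.856%; μ_{20d} = 20 × 0.1% = 2.000%.
VaR = −(2.000%) + 1.645 × 19.856% = 30.663%.

30.66%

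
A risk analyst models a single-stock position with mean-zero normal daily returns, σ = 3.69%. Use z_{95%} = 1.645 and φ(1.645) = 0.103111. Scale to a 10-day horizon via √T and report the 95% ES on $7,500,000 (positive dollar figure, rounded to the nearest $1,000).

σ_{10d} = 3.69% × √10 = 11.669%.
ES multiplier = φ(z)/(1−α) = 0.103111/0.05 = 2.062.
ES = 11.669% × 2.062 = 24.061%; on $7,500,000: $1,804,575.

$1,805,000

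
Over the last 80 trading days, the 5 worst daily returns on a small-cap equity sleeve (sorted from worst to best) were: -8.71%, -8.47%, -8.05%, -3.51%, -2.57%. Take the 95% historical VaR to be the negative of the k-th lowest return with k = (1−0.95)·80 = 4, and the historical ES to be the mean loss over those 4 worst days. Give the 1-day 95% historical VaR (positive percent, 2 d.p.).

3.51%

k = 4; the 4th lowest return is -3.51%, so VaR = 3.51%.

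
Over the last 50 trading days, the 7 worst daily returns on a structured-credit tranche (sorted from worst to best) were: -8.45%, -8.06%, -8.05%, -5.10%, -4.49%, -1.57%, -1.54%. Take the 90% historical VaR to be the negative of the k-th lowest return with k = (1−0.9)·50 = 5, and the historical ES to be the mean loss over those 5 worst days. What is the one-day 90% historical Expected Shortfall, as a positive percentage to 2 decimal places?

The 5 worst returns sum to -34.15%.
ES = −(-34.15%) / 5 = 6.83%.

6.83%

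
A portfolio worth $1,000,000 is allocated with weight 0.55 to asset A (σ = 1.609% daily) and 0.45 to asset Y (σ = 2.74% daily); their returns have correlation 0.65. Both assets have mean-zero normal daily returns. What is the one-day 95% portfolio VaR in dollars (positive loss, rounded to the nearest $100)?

σ_p² = 0.55²·1.609² + 0.45²·2.74² + 2·0.65·0.55·0.45·1.609·2.74 = 3.7219 (%²).
σ_p = √3.7219 = 1.929%.
At 95%, z = 1.645.
VaR = 1.645 × 1.929% = 3.173%; on $1,000,000 that is $31,730.

$31,700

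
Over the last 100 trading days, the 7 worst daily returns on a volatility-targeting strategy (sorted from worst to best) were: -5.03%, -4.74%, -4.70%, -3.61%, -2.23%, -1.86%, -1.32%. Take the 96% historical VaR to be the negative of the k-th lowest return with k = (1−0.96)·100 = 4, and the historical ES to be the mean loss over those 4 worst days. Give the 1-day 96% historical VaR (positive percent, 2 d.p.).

k = 4; the 4th lowest return is -3.61%, so VaR = 3.61%.

3.61%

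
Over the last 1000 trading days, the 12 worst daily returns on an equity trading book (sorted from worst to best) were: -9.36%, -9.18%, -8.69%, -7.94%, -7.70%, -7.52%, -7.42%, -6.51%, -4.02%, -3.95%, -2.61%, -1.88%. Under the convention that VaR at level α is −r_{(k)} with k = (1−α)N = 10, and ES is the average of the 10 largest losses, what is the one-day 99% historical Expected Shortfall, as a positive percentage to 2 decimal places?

The 10 worst returns sum to -72.29%.
ES = −(-72.29%) / 10 = 7.229% ≈ 7.23%.

7.23%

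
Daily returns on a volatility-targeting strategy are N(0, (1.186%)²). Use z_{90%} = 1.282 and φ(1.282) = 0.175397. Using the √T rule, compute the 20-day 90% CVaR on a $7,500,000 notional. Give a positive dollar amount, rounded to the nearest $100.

σ_{20d} = 1.186% × √20 = 5.304%.
ES multiplier = φ(z)/(1−α) = 0.175397/0.1 = 1.754.
ES = 5.304% × 1.754 = 9.303%; on $7,500,000: $697,725.

$697,700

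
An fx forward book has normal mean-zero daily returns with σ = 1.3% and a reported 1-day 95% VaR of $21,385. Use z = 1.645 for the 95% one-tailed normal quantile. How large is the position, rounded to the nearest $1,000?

$1,000,000

VaR as a fraction of value: z·σ = 1.645 × 1.3% = 2.1385%.
Position = $21,385 / 0.021385 = $1,000,000.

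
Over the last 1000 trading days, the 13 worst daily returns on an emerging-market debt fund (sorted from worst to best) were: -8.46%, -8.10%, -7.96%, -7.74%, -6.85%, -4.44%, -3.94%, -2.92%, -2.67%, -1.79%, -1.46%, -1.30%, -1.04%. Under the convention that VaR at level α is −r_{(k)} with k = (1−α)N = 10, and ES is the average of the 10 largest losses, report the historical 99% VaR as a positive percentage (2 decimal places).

1.79%

k = 10; the 10th lowest return is -1.79%, so VaR = 1.79%.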